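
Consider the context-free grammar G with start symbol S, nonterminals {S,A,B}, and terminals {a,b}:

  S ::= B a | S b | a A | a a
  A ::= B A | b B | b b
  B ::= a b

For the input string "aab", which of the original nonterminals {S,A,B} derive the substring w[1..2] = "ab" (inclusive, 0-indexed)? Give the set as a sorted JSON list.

CNF form of G:
  S -> B T1 | S T0 | T1 A | T1 T1
  A -> B A | T0 B | T0 T0
  B -> T1 T0
  T0 -> b
  T1 -> a

CYK table (by increasing span) (cells [i..j] with 1 ≤ i ≤ j ≤ 2 only):
  cell(1,1) a: {T1}  orig:{}
  cell(2,2) b: {T0}  orig:{}
  cell(1,2) ab: {B}

Original NTs in T[1,2] deriving "ab": ["B"]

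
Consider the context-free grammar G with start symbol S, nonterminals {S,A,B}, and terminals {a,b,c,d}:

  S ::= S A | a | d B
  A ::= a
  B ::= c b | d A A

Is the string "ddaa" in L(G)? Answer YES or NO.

CNF form of G:
  S -> S A | T2 B | a
  A -> a
  B -> T0 T1 | T2 X3
  T0 -> c
  T1 -> b
  T2 -> d
  X3 -> A A

CYK fill:
  cell(0,0) d: {T2}  orig:{}
  cell(1,1) d: {T2}  orig:{}
  cell(2,2) a: {A,S}
  cell(3,3) a: {A,S}
  cell(0,1) dd: ∅
  cell(1,2) da: ∅
  cell(2,3) aa: {S,X3}  orig:{S}
  cell(0,2) dda: ∅
  cell(1,3) daa: {B}
  cell(0,3) ddaa: {S}

S ∈ T[0,3] ⇒ YES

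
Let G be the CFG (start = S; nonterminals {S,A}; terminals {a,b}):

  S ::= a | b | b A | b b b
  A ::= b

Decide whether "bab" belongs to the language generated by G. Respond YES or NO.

Convert to CNF:
  S -> T0 A | T0 X1 | a | b
  A -> b
  T0 -> b
  X1 -> T0 T0

CYK table (by increasing span):
  T[0,0] 'b' = {A,S,T0}  orig:{A,S}
  T[1,1] 'a' = {S}
  T[2,2] 'b' = {A,S,T0}  orig:{A,S}
  T[0,1] 'ba' = ∅
  T[1,2] 'ab' = ∅
  T[0,2] 'bab' = ∅

S ∉ T[0,2] ⇒ NO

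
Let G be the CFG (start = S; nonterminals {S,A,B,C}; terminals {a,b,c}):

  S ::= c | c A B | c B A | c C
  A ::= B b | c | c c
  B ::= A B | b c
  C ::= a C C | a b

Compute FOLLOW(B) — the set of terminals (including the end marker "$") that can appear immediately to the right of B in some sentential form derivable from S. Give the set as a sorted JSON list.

Compute FIRST by fixpoint:
iter 1:
  A via A→c: +{c}
  B via B→A B: +{c}
  B via B→b c: +{b}
  C via C→a C C: +{a}
  S via S→c: +{c}
  FIRST(S)={c}  FIRST(A)={c}  FIRST(B)={b,c}  FIRST(C)={a}
iter 2:
  A via A→B b: +{b}
  FIRST(S)={c}  FIRST(A)={b,c}  FIRST(B)={b,c}  FIRST(C)={a}
iter 3: — fixpoint
  FIRST(S)={c}  FIRST(A)={b,c}  FIRST(B)={b,c}  FIRST(C)={a}

FOLLOW sets:
seed FOLLOW(S) with $
[1]
  A→B b: FOLLOW(B) ⊇ FIRST(b) = {b}; new: +{b}
  B→A B: FOLLOW(A) ⊇ FIRST(B) = {b,c}; new: +{b,c}
  C→a C C: FOLLOW(C) ⊇ FIRST(C) = {a}; new: +{a}
  S→c A B: FOLLOW(B) ⊇ FOLLOW(S) ⊇ {$}; new: +{$}
  S→c B A: FOLLOW(B) ⊇ FIRST(A) = {b,c}; new: +{c}
  S→c B A: FOLLOW(A) ⊇ FOLLOW(S) ⊇ {$}; new: +{$}
  S→c C: FOLLOW(C) ⊇ FOLLOW(S) ⊇ {$}; new: +{$}
  FOLLOW(S)={$}  FOLLOW(A)={$,b,c}  FOLLOW(B)={$,b,c}  FOLLOW(C)={$,a}
[2] done
  FOLLOW(S)={$}  FOLLOW(A)={$,b,c}  FOLLOW(B)={$,b,c}  FOLLOW(C)={$,a}

FOLLOW(B) = ["$", "b", "c"]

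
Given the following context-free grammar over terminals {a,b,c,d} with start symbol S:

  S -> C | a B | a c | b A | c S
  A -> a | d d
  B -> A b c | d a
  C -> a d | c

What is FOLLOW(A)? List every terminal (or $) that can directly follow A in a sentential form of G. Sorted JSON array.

Compute FIRST by fixpoint:
iter 1:
  A via A→a: +{a}
  A via A→d d: +{d}
  B via B→A b c: +{a,d}
  C via C→a d: +{a}
  C via C→c: +{c}
  S via S→C: +{a,c}
  S via S→b A: +{b}
  FIRST(S)={a,b,c}  FIRST(A)={a,d}  FIRST(B)={a,d}  FIRST(C)={a,c}
iter 2: (stable)
  FIRST(S)={a,b,c}  FIRST(A)={a,d}  FIRST(B)={a,d}  FIRST(C)={a,c}

Compute FOLLOW by fixpoint:
seed FOLLOW(S) with $
iter 1:
  B→A b c: FOLLOW(A) ⊇ FIRST(b) = {b}; new: +{b}
  S→C: FOLLOW(C) ⊇ FOLLOW(S) ⊇ {$}; new: +{$}
  S→a B: FOLLOW(B) ⊇ FOLLOW(S) ⊇ {$}; new: +{$}
  S→b A: FOLLOW(A) ⊇ FOLLOW(S) ⊇ {$}; new: +{$}
  S: {$}  A: {$,b}  B: {$}  C: {$}
iter 2: — fixpoint
  S: {$}  A: {$,b}  B: {$}  C: {$}

FOLLOW(A) = ["$", "b"]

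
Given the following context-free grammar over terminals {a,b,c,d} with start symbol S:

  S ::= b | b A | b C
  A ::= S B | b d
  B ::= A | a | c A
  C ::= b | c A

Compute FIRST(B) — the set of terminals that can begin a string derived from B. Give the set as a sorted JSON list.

Compute FIRST by fixpoint:
pass 1:
  A via A→b d: +{b}
  B via B→A: +{b}
  B via B→a: +{a}
  B via B→c A: +{c}
  C via C→b: +{b}
  C via C→c A: +{c}
  S via S→b: +{b}
  FIRST(S)={b}  FIRST(A)={b}  FIRST(B)={a,b,c}  FIRST(C)={b,c}
pass 2: done
  FIRST(S)={b}  FIRST(A)={b}  FIRST(B)={a,b,c}  FIRST(C)={b,c}

FIRST(B) = ["a", "b", "c"]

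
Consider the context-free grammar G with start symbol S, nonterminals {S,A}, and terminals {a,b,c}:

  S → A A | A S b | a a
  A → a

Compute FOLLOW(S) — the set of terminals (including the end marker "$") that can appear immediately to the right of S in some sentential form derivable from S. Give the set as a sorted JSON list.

FIRST sets, iterate to fixpoint:
round 1:
  A via A→a: +{a}
  S via S→A A: +{a}
  FIRST(S)={a}  FIRST(A)={a}
round 2: (no change)
  FIRST(S)={a}  FIRST(A)={a}

FOLLOW sets:
FOLLOW(S) := {$}
iter 1:
  S→A A: FOLLOW(A) ⊇ FIRST(A) = {a}; new: +{a}
  S→A A: FOLLOW(A) ⊇ FOLLOW(S) ⊇ {$}; new: +{$}
  S→A S b: FOLLOW(S) ⊇ FIRST(b) = {b}; new: +{b}
  FOLLOW[S]={$,b}  FOLLOW[A]={$,a}
iter 2:
  S→A A: FOLLOW(A) ⊇ FOLLOW(S) ⊇ {$,b}; new: +{b}
  FOLLOW[S]={$,b}  FOLLOW[A]={$,a,b}
iter 3: done
  FOLLOW[S]={$,b}  FOLLOW[A]={$,a,b}

FOLLOW(S) = ["$", "b"]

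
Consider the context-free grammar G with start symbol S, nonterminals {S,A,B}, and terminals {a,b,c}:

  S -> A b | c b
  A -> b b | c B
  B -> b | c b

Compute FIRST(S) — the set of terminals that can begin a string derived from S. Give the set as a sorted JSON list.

FIRST sets, iterate to fixpoint:
round 1:
  A via A→b b: +{b}
  A via A→c B: +{c}
  B via B→b: +{b}
  B via B→c b: +{c}
  S via S→A b: +{b,c}
  FIRST[S]={b,c}  FIRST[A]={b,c}  FIRST[B]={b,c}
round 2: (stable)
  FIRST[S]={b,c}  FIRST[A]={b,c}  FIRST[B]={b,c}

FIRST(S) = ["b", "c"]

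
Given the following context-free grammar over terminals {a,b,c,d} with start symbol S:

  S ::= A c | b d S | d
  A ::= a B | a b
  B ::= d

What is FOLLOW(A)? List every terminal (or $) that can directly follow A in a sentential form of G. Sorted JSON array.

Compute FIRST by fixpoint:
[1]
  A via A→a B: +{a}
  B via B→d: +{d}
  S via S→A c: +{a}
  S via S→b d S: +{b}
  S via S→d: +{d}
  FIRST[S]={a,b,d}  FIRST[A]={a}  FIRST[B]={d}
[2] (stable)
  FIRST[S]={a,b,d}  FIRST[A]={a}  FIRST[B]={d}

FOLLOW sets:
initialize: $ ∈ FOLLOW(S)
round 1:
  S→A c: FOLLOW(A) ⊇ FIRST(c) = {c}; new: +{c}
  S: {$}  A: {c}  B: {}
round 2:
  A→a B: FOLLOW(B) ⊇ FOLLOW(A) ⊇ {c}; new: +{c}
  S: {$}  A: {c}  B: {c}
round 3: done
  S: {$}  A: {c}  B: {c}

FOLLOW(A) = ["c"]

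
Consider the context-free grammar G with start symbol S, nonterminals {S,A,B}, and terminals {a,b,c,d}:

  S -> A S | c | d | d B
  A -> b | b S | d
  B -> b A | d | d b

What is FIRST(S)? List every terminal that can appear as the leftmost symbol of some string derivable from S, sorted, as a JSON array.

FIRST sets, iterate to fixpoint:
round 1:
  A via A→b: +{b}
  A via A→d: +{d}
  B via B→b A: +{b}
  B via B→d: +{d}
  S via S→A S: +{b,d}
  S via S→c: +{c}
  FIRST[S]={b,c,d}  FIRST[A]={b,d}  FIRST[B]={b,d}
round 2: (stable)
  FIRST[S]={b,c,d}  FIRST[A]={b,d}  FIRST[B]={b,d}

FIRST(S) = ["b", "c", "d"]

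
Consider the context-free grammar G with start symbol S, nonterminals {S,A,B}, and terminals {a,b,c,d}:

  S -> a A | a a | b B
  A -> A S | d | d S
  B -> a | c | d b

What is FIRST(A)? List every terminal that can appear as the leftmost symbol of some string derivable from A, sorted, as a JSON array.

Compute FIRST by fixpoint:
pass 1:
  A via A→d: +{d}
  B via B→a: +{a}
  B via B→c: +{c}
  B via B→d b: +{d}
  S via S→a A: +{a}
  S via S→b B: +{b}
  S: {a,b}  A: {d}  B: {a,c,d}
pass 2: — fixpoint
  S: {a,b}  A: {d}  B: {a,c,d}

FIRST(A) = ["d"]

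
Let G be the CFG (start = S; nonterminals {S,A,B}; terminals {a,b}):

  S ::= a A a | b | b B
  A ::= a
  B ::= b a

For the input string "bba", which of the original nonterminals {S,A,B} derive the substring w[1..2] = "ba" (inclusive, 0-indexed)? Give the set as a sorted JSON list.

CNF form of G:
  S -> T0 B | T1 X2 | b
  A -> a
  B -> T0 T1
  T0 -> b
  T1 -> a
  X2 -> A T1

Fill CYK table bottom-up (cells [i..j] with 1 ≤ i ≤ j ≤ 2 only):
  cell(1,1) b: {S,T0}  orig:{S}
  cell(2,2) a: {A,T1}  orig:{A}
  cell(1,2) ba: {B}

Original NTs in T[1,2] deriving "ba": ["B"]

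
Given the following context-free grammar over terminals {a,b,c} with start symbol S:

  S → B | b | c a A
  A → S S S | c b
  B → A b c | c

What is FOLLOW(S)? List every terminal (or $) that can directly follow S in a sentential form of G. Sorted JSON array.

Compute FIRST by fixpoint:
[1]
  A via A→c b: +{c}
  B via B→A b c: +{c}
  S via S→B: +{c}
  S via S→b: +{b}
  FIRST(S)={b,c}  FIRST(A)={c}  FIRST(B)={c}
[2]
  A via A→S S S: +{b}
  B via B→A b c: +{b}
  FIRST(S)={b,c}  FIRST(A)={b,c}  FIRST(B)={b,c}
[3] (no change)
  FIRST(S)={b,c}  FIRST(A)={b,c}  FIRST(B)={b,c}

Compute FOLLOW by fixpoint:
seed FOLLOW(S) with $
pass 1:
  A→S S S: FOLLOW(S) ⊇ FIRST(S) = {b,c}; new: +{b,c}
  B→A b c: FOLLOW(A) ⊇ FIRST(b) = {b}; new: +{b}
  S→B: FOLLOW(B) ⊇ FOLLOW(S) ⊇ {$,b,c}; new: +{$,b,c}
  S→c a A: FOLLOW(A) ⊇ FOLLOW(S) ⊇ {$,b,c}; new: +{$,c}
  S: {$,b,c}  A: {$,b,c}  B: {$,b,c}
pass 2: (no change)
  S: {$,b,c}  A: {$,b,c}  B: {$,b,c}

FOLLOW(S) = ["$", "b", "c"]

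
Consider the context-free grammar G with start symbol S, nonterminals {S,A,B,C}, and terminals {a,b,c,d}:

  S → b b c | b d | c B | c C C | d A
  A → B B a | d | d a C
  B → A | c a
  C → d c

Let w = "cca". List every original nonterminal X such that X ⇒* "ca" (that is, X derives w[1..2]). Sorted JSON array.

Convert to CNF:
  S -> T1 A | T2 B | T2 X9 | T3 T1 | T3 X8
  A -> B X4 | T1 X5 | d
  B -> B X6 | T1 X7 | T2 T0 | d
  C -> T1 T2
  T0 -> a
  T1 -> d
  T2 -> c
  T3 -> b
  X4 -> B T0
  X5 -> T0 C
  X6 -> B T0
  X7 -> T0 C
  X8 -> T3 T2
  X9 -> C C

CYK table (by increasing span) (cells [i..j] with 1 ≤ i ≤ j ≤ 2 only):
  cell(1,1) c: {T2}  orig:{}
  cell(2,2) a: {T0}  orig:{}
  cell(1,2) ca: {B}

Original NTs in T[1,2] deriving "ca": ["B"]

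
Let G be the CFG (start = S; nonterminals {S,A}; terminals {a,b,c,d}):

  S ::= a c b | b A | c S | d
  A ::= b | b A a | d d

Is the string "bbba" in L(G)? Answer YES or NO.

CNF form of G:
  S -> T0 A | T1 X5 | T3 S | d
  A -> T0 X4 | T2 T2 | b
  T0 -> b
  T1 -> a
  T2 -> d
  T3 -> c
  X4 -> A T1
  X5 -> T3 T0

CYK table (by increasing span):
  cell(0,0) b: {A,T0}  orig:{A}
  cell(1,1) b: {A,T0}  orig:{A}
  cell(2,2) b: {A,T0}  orig:{A}
  cell(3,3) a: {T1}  orig:{}
  cell(0,1) bb: {S}
  cell(1,2) bb: {S}
  cell(2,3) ba: {X4}  orig:{}
  cell(0,2) bbb: ∅
  cell(1,3) bba: {A}
  cell(0,3) bbba: {S}

S ∈ T[0,3] ⇒ YES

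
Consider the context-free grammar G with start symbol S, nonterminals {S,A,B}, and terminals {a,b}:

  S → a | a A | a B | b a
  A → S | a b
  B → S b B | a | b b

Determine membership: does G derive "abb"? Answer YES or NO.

CNF form of G:
  S -> T0 A | T0 B | T1 T0 | a
  A -> T0 A | T0 B | T0 T1 | T1 T0 | a
  B -> S X2 | T1 T1 | a
  T0 -> a
  T1 -> b
  X2 -> T1 B

CYK table (by increasing span):
  [0..0]={A,B,S,T0}  "a"  orig:{A,B,S}
  [1..1]={T1}  "b"  orig:{}
  [2..2]={T1}  "b"  orig:{}
  [0..1]={A}  "ab"
  [1..2]={B}  "bb"
  [0..2]={A,S}  "abb"

S ∈ T[0,2] ⇒ YES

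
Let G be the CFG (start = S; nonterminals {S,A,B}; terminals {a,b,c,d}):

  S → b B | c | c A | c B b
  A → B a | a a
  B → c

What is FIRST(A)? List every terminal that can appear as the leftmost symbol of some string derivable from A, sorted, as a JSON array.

FIRST sets, iterate to fixpoint:
pass 1:
  A via A→a a: +{a}
  B via B→c: +{c}
  S via S→b B: +{b}
  S via S→c: +{c}
  S: {b,c}  A: {a}  B: {c}
pass 2:
  A via A→B a: +{c}
  S: {b,c}  A: {a,c}  B: {c}
pass 3: (no change)
  S: {b,c}  A: {a,c}  B: {c}

FIRST(A) = ["a", "c"]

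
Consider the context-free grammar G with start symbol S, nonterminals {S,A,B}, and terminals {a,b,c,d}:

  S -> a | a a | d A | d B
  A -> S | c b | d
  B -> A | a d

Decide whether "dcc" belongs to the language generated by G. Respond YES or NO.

Convert to CNF:
  S -> T0 T0 | T3 A | T3 B | a
  A -> T0 T0 | T1 T2 | T3 A | T3 B | a | d
  B -> T0 T0 | T0 T3 | T1 T2 | T3 A | T3 B | a | d
  T0 -> a
  T1 -> c
  T2 -> b
  T3 -> d

Fill CYK table bottom-up:
  cell(0,0) d: {A,B,T3}  orig:{A,B}
  cell(1,1) c: {T1}  orig:{}
  cell(2,2) c: {T1}  orig:{}
  cell(0,1) dc: ∅
  cell(1,2) cc: ∅
  cell(0,2) dcc: ∅

S ∉ T[0,2] ⇒ NO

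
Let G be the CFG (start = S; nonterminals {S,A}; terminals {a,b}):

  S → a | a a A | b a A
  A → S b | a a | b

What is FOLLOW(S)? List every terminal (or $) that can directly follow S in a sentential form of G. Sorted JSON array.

FIRST iteration:
round 1:
  A via A→a a: +{a}
  A via A→b: +{b}
  S via S→a: +{a}
  S via S→b a A: +{b}
  FIRST[S]={a,b}  FIRST[A]={a,b}
round 2: (no change)
  FIRST[S]={a,b}  FIRST[A]={a,b}

FOLLOW iteration:
seed FOLLOW(S) with $
iter 1:
  A→S b: FOLLOW(S) ⊇ FIRST(b) = {b}; new: +{b}
  S→a a A: FOLLOW(A) ⊇ FOLLOW(S) ⊇ {$,b}; new: +{$,b}
  FOLLOW[S]={$,b}  FOLLOW[A]={$,b}
iter 2: — fixpoint
  FOLLOW[S]={$,b}  FOLLOW[A]={$,b}

FOLLOW(S) = ["$", "b"]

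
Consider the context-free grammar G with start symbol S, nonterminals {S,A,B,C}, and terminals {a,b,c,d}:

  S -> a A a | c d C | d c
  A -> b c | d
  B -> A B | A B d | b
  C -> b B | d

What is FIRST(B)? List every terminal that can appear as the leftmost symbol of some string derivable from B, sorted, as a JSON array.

FIRST sets, iterate to fixpoint:
[1]
  A via A→b c: +{b}
  A via A→d: +{d}
  B via B→A B: +{b,d}
  C via C→b B: +{b}
  C via C→d: +{d}
  S via S→a A a: +{a}
  S via S→c d C: +{c}
  S via S→d c: +{d}
  FIRST[S]={a,c,d}  FIRST[A]={b,d}  FIRST[B]={b,d}  FIRST[C]={b,d}
[2] done
  FIRST[S]={a,c,d}  FIRST[A]={b,d}  FIRST[B]={b,d}  FIRST[C]={b,d}

FIRST(B) = ["b", "d"]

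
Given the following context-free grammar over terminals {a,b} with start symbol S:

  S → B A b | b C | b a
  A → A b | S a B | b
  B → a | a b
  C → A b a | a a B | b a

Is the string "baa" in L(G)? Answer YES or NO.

Convert to CNF:
  S -> B X5 | T0 C | T0 T1
  A -> A T0 | S X2 | b
  B -> T1 T0 | a
  C -> A X3 | T0 T1 | T1 X4
  T0 -> b
  T1 -> a
  X2 -> T1 B
  X3 -> T0 T1
  X4 -> T1 B
  X5 -> A T0

CYK fill:
  T[0,0] 'b' = {A,T0}  orig:{A}
  T[1,1] 'a' = {B,T1}  orig:{B}
  T[2,2] 'a' = {B,T1}  orig:{B}
  T[0,1] 'ba' = {C,S,X3}  orig:{C,S}
  T[1,2] 'aa' = {X2,X4}  orig:{}
  T[0,2] 'baa' = ∅

S ∉ T[0,2] ⇒ NO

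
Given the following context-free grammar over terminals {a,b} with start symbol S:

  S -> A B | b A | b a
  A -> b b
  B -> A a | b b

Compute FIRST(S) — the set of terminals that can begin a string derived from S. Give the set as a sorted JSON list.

FIRST iteration:
iter 1:
  A via A→b b: +{b}
  B via B→A a: +{b}
  S via S→A B: +{b}
  FIRST[S]={b}  FIRST[A]={b}  FIRST[B]={b}
iter 2: — fixpoint
  FIRST[S]={b}  FIRST[A]={b}  FIRST[B]={b}

FIRST(S) = ["b"]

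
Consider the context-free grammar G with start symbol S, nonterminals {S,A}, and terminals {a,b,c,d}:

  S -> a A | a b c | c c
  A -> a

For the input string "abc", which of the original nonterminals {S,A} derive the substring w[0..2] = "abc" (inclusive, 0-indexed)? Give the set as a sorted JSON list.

Convert to CNF:
  S -> T0 A | T0 X3 | T2 T2
  A -> a
  T0 -> a
  T1 -> b
  T2 -> c
  X3 -> T1 T2

CYK fill — only the sub-triangle for w[0..2]:
  cell(0,0) a: {A,T0}  orig:{A}
  cell(1,1) b: {T1}  orig:{}
  cell(2,2) c: {T2}  orig:{}
  cell(0,1) ab: ∅
  cell(1,2) bc: {X3}  orig:{}
  cell(0,2) abc: {S}

Original NTs in T[0,2] deriving "abc": ["S"]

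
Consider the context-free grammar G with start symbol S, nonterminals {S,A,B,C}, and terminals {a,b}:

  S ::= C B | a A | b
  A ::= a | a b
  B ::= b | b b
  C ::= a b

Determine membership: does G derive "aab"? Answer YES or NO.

Convert to CNF:
  S -> C B | T0 A | b
  A -> T0 T1 | a
  B -> T1 T1 | b
  C -> T0 T1
  T0 -> a
  T1 -> b

CYK table (by increasing span):
  [0..0]={A,T0}  "a"  orig:{A}
  [1..1]={A,T0}  "a"  orig:{A}
  [2..2]={B,S,T1}  "b"  orig:{B,S}
  [0..1]={S}  "aa"
  [1..2]={A,C}  "ab"
  [0..2]={S}  "aab"

S ∈ T[0,2] ⇒ YES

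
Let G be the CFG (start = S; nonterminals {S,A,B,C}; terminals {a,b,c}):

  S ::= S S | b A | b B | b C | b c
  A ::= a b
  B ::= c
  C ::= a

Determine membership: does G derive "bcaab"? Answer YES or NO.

Convert to CNF:
  S -> S S | T1 A | T1 B | T1 C | T1 T2
  A -> T0 T1
  B -> c
  C -> a
  T0 -> a
  T1 -> b
  T2 -> c

CYK table (by increasing span):
  T[0,0] 'b' = {T1}  orig:{}
  T[1,1] 'c' = {B,T2}  orig:{B}
  T[2,2] 'a' = {C,T0}  orig:{C}
  T[3,3] 'a' = {C,T0}  orig:{C}
  T[4,4] 'b' = {T1}  orig:{}
  T[0,1] 'bc' = {S}
  T[1,2] 'ca' = ∅
  T[2,3] 'aa' = ∅
  T[3,4] 'ab' = {A}
  T[0,2] 'bca' = ∅
  T[1,3] 'caa' = ∅
  T[2,4] 'aab' = ∅
  T[0,3] 'bcaa' = ∅
  T[1,4] 'caab' = ∅
  T[0,4] 'bcaab' = ∅

S ∉ T[0,4] ⇒ NO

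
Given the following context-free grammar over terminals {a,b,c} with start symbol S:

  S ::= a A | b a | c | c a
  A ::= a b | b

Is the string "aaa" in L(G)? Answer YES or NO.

Convert to CNF:
  S -> T0 A | T1 T0 | T2 T0 | c
  A -> T0 T1 | b
  T0 -> a
  T1 -> b
  T2 -> c

Fill CYK table bottom-up:
  T[0,0] 'a' = {T0}  orig:{}
  T[1,1] 'a' = {T0}  orig:{}
  T[2,2] 'a' = {T0}  orig:{}
  T[0,1] 'aa' = ∅
  T[1,2] 'aa' = ∅
  T[0,2] 'aaa' = ∅

S ∉ T[0,2] ⇒ NO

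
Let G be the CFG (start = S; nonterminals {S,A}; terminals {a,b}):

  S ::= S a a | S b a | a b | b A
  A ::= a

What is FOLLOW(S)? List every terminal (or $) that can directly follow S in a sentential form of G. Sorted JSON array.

Compute FIRST by fixpoint:
pass 1:
  A via A→a: +{a}
  S via S→a b: +{a}
  S via S→b A: +{b}
  FIRST[S]={a,b}  FIRST[A]={a}
pass 2: (stable)
  FIRST[S]={a,b}  FIRST[A]={a}

FOLLOW sets:
seed FOLLOW(S) with $
iter 1:
  S→S a a: FOLLOW(S) ⊇ FIRST(a) = {a}; new: +{a}
  S→S b a: FOLLOW(S) ⊇ FIRST(b) = {b}; new: +{b}
  S→b A: FOLLOW(A) ⊇ FOLLOW(S) ⊇ {$,a,b}; new: +{$,a,b}
  FOLLOW[S]={$,a,b}  FOLLOW[A]={$,a,b}
iter 2: — fixpoint
  FOLLOW[S]={$,a,b}  FOLLOW[A]={$,a,b}

FOLLOW(S) = ["$", "a", "b"]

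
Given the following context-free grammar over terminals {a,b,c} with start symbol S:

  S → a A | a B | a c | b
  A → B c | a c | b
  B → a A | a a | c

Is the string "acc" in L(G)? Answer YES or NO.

CNF form of G:
  S -> T1 A | T1 B | T1 T0 | b
  A -> B T0 | T1 T0 | b
  B -> T1 A | T1 T1 | c
  T0 -> c
  T1 -> a

CYK table (by increasing span):
  [0..0]={T1}  "a"  orig:{}
  [1..1]={B,T0}  "c"  orig:{B}
  [2..2]={B,T0}  "c"  orig:{B}
  [0..1]={A,S}  "ac"
  [1..2]={A}  "cc"
  [0..2]={B,S}  "acc"

S ∈ T[0,2] ⇒ YES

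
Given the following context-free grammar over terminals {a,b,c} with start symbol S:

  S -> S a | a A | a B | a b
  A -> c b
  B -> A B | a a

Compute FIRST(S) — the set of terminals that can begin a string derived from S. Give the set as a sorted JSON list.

FIRST iteration:
[1]
  A via A→c b: +{c}
  B via B→A B: +{c}
  B via B→a a: +{a}
  S via S→a A: +{a}
  S: {a}  A: {c}  B: {a,c}
[2] done
  S: {a}  A: {c}  B: {a,c}

FIRST(S) = ["a"]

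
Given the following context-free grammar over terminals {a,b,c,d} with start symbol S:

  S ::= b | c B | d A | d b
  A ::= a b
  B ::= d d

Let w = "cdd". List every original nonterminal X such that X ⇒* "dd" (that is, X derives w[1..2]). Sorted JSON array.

Convert to CNF:
  S -> T2 A | T2 T1 | T3 B | b
  A -> T0 T1
  B -> T2 T2
  T0 -> a
  T1 -> b
  T2 -> d
  T3 -> c

Fill CYK table bottom-up (cells [i..j] with 1 ≤ i ≤ j ≤ 2 only):
  cell(1,1) d: {T2}  orig:{}
  cell(2,2) d: {T2}  orig:{}
  cell(1,2) dd: {B}

Original NTs in T[1,2] deriving "dd": ["B"]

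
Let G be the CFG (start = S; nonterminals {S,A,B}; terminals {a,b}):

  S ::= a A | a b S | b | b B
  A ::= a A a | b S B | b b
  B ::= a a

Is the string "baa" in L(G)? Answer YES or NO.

Convert to CNF:
  S -> T0 A | T0 X4 | T1 B | b
  A -> T0 X2 | T1 T1 | T1 X3
  B -> T0 T0
  T0 -> a
  T1 -> b
  X2 -> A T0
  X3 -> S B
  X4 -> T1 S

CYK table (by increasing span):
  [0..0]={S,T1}  "b"  orig:{S}
  [1..1]={T0}  "a"  orig:{}
  [2..2]={T0}  "a"  orig:{}
  [0..1]=∅  "ba"
  [1..2]={B}  "aa"
  [0..2]={S,X3}  "baa"  orig:{S}

S ∈ T[0,2] ⇒ YES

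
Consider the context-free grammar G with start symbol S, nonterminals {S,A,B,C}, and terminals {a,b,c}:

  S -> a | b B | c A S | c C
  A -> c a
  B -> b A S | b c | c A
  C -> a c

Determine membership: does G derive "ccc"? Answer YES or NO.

Convert to CNF:
  S -> T0 C | T0 X4 | T2 B | a
  A -> T0 T1
  B -> T0 A | T2 T0 | T2 X3
  C -> T1 T0
  T0 -> c
  T1 -> a
  T2 -> b
  X3 -> A S
  X4 -> A S

CYK table (by increasing span):
  cell(0,0) c: {T0}  orig:{}
  cell(1,1) c: {T0}  orig:{}
  cell(2,2) c: {T0}  orig:{}
  cell(0,1) cc: ∅
  cell(1,2) cc: ∅
  cell(0,2) ccc: ∅

S ∉ T[0,2] ⇒ NO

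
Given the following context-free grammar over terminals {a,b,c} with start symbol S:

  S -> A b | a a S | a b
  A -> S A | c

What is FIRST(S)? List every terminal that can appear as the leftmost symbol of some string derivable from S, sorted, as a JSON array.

FIRST sets, iterate to fixpoint:
pass 1:
  A via A→c: +{c}
  S via S→A b: +{c}
  S via S→a a S: +{a}
  FIRST(S)={a,c}  FIRST(A)={c}
pass 2:
  A via A→S A: +{a}
  FIRST(S)={a,c}  FIRST(A)={a,c}
pass 3: done
  FIRST(S)={a,c}  FIRST(A)={a,c}

FIRST(S) = ["a", "c"]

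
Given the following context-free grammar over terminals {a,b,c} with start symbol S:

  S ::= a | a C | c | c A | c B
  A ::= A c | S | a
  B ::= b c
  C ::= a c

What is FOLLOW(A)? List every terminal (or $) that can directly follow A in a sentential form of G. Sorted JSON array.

FIRST iteration:
pass 1:
  A via A→a: +{a}
  B via B→b c: +{b}
  C via C→a c: +{a}
  S via S→a: +{a}
  S via S→c: +{c}
  FIRST(S)={a,c}  FIRST(A)={a}  FIRST(B)={b}  FIRST(C)={a}
pass 2:
  A via A→S: +{c}
  FIRST(S)={a,c}  FIRST(A)={a,c}  FIRST(B)={b}  FIRST(C)={a}
pass 3: done
  FIRST(S)={a,c}  FIRST(A)={a,c}  FIRST(B)={b}  FIRST(C)={a}

FOLLOW sets:
FOLLOW(S) := {$}
round 1:
  A→A c: FOLLOW(A) ⊇ FIRST(c) = {c}; new: +{c}
  A→S: FOLLOW(S) ⊇ FOLLOW(A) ⊇ {c}; new: +{c}
  S→a C: FOLLOW(C) ⊇ FOLLOW(S) ⊇ {$,c}; new: +{$,c}
  S→c A: FOLLOW(A) ⊇ FOLLOW(S) ⊇ {$,c}; new: +{$}
  S→c B: FOLLOW(B) ⊇ FOLLOW(S) ⊇ {$,c}; new: +{$,c}
  FOLLOW(S)={$,c}  FOLLOW(A)={$,c}  FOLLOW(B)={$,c}  FOLLOW(C)={$,c}
round 2: done
  FOLLOW(S)={$,c}  FOLLOW(A)={$,c}  FOLLOW(B)={$,c}  FOLLOW(C)={$,c}

FOLLOW(A) = ["$", "c"]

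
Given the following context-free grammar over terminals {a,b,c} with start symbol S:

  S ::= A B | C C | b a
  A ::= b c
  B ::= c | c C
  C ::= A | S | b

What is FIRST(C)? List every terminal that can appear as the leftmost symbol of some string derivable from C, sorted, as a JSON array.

FIRST iteration:
round 1:
  A via A→b c: +{b}
  B via B→c: +{c}
  C via C→A: +{b}
  S via S→A B: +{b}
  S: {b}  A: {b}  B: {c}  C: {b}
round 2: — fixpoint
  S: {b}  A: {b}  B: {c}  C: {b}

FIRST(C) = ["b"]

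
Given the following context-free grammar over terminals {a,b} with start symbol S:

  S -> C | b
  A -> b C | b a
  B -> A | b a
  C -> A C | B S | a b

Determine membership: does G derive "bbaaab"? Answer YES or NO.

Convert to CNF:
  S -> A C | B S | T1 T0 | b
  A -> T0 C | T0 T1
  B -> T0 C | T0 T1
  C -> A C | B S | T1 T0
  T0 -> b
  T1 -> a

CYK fill:
  T[0,0] 'b' = {S,T0}  orig:{S}
  T[1,1] 'b' = {S,T0}  orig:{S}
  T[2,2] 'a' = {T1}  orig:{}
  T[3,3] 'a' = {T1}  orig:{}
  T[4,4] 'a' = {T1}  orig:{}
  T[5,5] 'b' = {S,T0}  orig:{S}
  T[0,1] 'bb' = ∅
  T[1,2] 'ba' = {A,B}
  T[2,3] 'aa' = ∅
  T[3,4] 'aa' = ∅
  T[4,5] 'ab' = {C,S}
  T[0,2] 'bba' = ∅
  T[1,3] 'baa' = ∅
  T[2,4] 'aaa' = ∅
  T[3,5] 'aab' = ∅
  T[0,3] 'bbaa' = ∅
  T[1,4] 'baaa' = ∅
  T[2,5] 'aaab' = ∅
  T[0,4] 'bbaaa' = ∅
  T[1,5] 'baaab' = ∅
  T[0,5] 'bbaaab' = ∅

S ∉ T[0,5] ⇒ NO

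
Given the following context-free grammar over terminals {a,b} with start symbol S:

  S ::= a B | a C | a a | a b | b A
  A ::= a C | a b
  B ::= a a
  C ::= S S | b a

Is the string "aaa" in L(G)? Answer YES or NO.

Convert to CNF:
  S -> T0 B | T0 C | T0 T0 | T0 T1 | T1 A
  A -> T0 C | T0 T1
  B -> T0 T0
  C -> S S | T1 T0
  T0 -> a
  T1 -> b

CYK fill:
  T[0,0] 'a' = {T0}  orig:{}
  T[1,1] 'a' = {T0}  orig:{}
  T[2,2] 'a' = {T0}  orig:{}
  T[0,1] 'aa' = {B,S}
  T[1,2] 'aa' = {B,S}
  T[0,2] 'aaa' = {S}

S ∈ T[0,2] ⇒ YES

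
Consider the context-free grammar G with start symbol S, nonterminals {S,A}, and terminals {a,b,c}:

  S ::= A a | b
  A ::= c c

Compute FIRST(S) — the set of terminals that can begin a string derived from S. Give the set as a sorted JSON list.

FIRST iteration:
pass 1:
  A via A→c c: +{c}
  S via S→A a: +{c}
  S via S→b: +{b}
  FIRST(S)={b,c}  FIRST(A)={c}
pass 2: (no change)
  FIRST(S)={b,c}  FIRST(A)={c}

FIRST(S) = ["b", "c"]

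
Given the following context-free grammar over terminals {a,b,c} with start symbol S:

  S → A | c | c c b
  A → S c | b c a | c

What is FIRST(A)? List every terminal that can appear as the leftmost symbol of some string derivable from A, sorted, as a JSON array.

Compute FIRST by fixpoint:
[1]
  A via A→b c a: +{b}
  A via A→c: +{c}
  S via S→A: +{b,c}
  S: {b,c}  A: {b,c}
[2] (no change)
  S: {b,c}  A: {b,c}

FIRST(A) = ["b", "c"]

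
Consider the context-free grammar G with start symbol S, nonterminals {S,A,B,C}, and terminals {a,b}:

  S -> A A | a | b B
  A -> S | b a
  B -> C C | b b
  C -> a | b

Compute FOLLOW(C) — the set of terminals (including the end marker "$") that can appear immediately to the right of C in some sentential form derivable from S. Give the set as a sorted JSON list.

FIRST sets, iterate to fixpoint:
[1]
  A via A→b a: +{b}
  B via B→b b: +{b}
  C via C→a: +{a}
  C via C→b: +{b}
  S via S→A A: +{b}
  S via S→a: +{a}
  S: {a,b}  A: {b}  B: {b}  C: {a,b}
[2]
  A via A→S: +{a}
  B via B→C C: +{a}
  S: {a,b}  A: {a,b}  B: {a,b}  C: {a,b}
[3] — fixpoint
  S: {a,b}  A: {a,b}  B: {a,b}  C: {a,b}

FOLLOW sets:
initialize: $ ∈ FOLLOW(S)
[1]
  B→C C: FOLLOW(C) ⊇ FIRST(C) = {a,b}; new: +{a,b}
  S→A A: FOLLOW(A) ⊇ FIRST(A) = {a,b}; new: +{a,b}
  S→A A: FOLLOW(A) ⊇ FOLLOW(S) ⊇ {$}; new: +{$}
  S→b B: FOLLOW(B) ⊇ FOLLOW(S) ⊇ {$}; new: +{$}
  FOLLOW(S)={$}  FOLLOW(A)={$,a,b}  FOLLOW(B)={$}  FOLLOW(C)={a,b}
[2]
  A→S: FOLLOW(S) ⊇ FOLLOW(A) ⊇ {$,a,b}; new: +{a,b}
  B→C C: FOLLOW(C) ⊇ FOLLOW(B) ⊇ {$}; new: +{$}
  S→b B: FOLLOW(B) ⊇ FOLLOW(S) ⊇ {$,a,b}; new: +{a,b}
  FOLLOW(S)={$,a,b}  FOLLOW(A)={$,a,b}  FOLLOW(B)={$,a,b}  FOLLOW(C)={$,a,b}
[3] — fixpoint
  FOLLOW(S)={$,a,b}  FOLLOW(A)={$,a,b}  FOLLOW(B)={$,a,b}  FOLLOW(C)={$,a,b}

FOLLOW(C) = ["$", "a", "b"]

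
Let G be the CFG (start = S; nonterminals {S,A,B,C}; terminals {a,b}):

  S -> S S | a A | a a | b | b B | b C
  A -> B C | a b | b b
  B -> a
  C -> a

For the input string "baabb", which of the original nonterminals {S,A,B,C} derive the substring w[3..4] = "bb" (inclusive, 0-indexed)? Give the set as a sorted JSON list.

CNF form of G:
  S -> S S | T0 A | T0 T0 | T1 B | T1 C | b
  A -> B C | T0 T1 | T1 T1
  B -> a
  C -> a
  T0 -> a
  T1 -> b

CYK table (by increasing span), restricted to cells inside w[3..4]:
  cell(3,3) b: {S,T1}  orig:{S}
  cell(4,4) b: {S,T1}  orig:{S}
  cell(3,4) bb: {A,S}

Original NTs in T[3,4] deriving "bb": ["A", "S"]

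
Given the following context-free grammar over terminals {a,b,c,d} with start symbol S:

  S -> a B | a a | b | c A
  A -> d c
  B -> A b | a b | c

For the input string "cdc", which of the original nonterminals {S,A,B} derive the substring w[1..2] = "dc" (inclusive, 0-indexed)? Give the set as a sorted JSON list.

Convert to CNF:
  S -> T1 A | T3 B | T3 T3 | b
  A -> T0 T1
  B -> A T2 | T3 T2 | c
  T0 -> d
  T1 -> c
  T2 -> b
  T3 -> a

Fill CYK table bottom-up — only the sub-triangle for w[1..2]:
  T[1,1] 'd' = {T0}  orig:{}
  T[2,2] 'c' = {B,T1}  orig:{B}
  T[1,2] 'dc' = {A}

Original NTs in T[1,2] deriving "dc": ["A"]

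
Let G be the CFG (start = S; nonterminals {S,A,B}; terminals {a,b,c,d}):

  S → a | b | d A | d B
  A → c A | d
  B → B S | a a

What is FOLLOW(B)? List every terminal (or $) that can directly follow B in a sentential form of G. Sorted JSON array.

FIRST iteration:
pass 1:
  A via A→c A: +{c}
  A via A→d: +{d}
  B via B→a a: +{a}
  S via S→a: +{a}
  S via S→b: +{b}
  S via S→d A: +{d}
  FIRST(S)={a,b,d}  FIRST(A)={c,d}  FIRST(B)={a}
pass 2: — fixpoint
  FIRST(S)={a,b,d}  FIRST(A)={c,d}  FIRST(B)={a}

FOLLOW sets:
initialize: $ ∈ FOLLOW(S)
[1]
  B→B S: FOLLOW(B) ⊇ FIRST(S) = {a,b,d}; new: +{a,b,d}
  B→B S: FOLLOW(S) ⊇ FOLLOW(B) ⊇ {a,b,d}; new: +{a,b,d}
  S→d A: FOLLOW(A) ⊇ FOLLOW(S) ⊇ {$,a,b,d}; new: +{$,a,b,d}
  S→d B: FOLLOW(B) ⊇ FOLLOW(S) ⊇ {$,a,b,d}; new: +{$}
  FOLLOW(S)={$,a,b,d}  FOLLOW(A)={$,a,b,d}  FOLLOW(B)={$,a,b,d}
[2] (no change)
  FOLLOW(S)={$,a,b,d}  FOLLOW(A)={$,a,b,d}  FOLLOW(B)={$,a,b,d}

FOLLOW(B) = ["$", "a", "b", "d"]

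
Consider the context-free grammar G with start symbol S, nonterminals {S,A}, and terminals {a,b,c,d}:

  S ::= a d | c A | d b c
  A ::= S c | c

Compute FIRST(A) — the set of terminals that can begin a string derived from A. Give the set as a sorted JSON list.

FIRST sets, iterate to fixpoint:
round 1:
  A via A→c: +{c}
  S via S→a d: +{a}
  S via S→c A: +{c}
  S via S→d b c: +{d}
  S: {a,c,d}  A: {c}
round 2:
  A via A→S c: +{a,d}
  S: {a,c,d}  A: {a,c,d}
round 3: — fixpoint
  S: {a,c,d}  A: {a,c,d}

FIRST(A) = ["a", "c", "d"]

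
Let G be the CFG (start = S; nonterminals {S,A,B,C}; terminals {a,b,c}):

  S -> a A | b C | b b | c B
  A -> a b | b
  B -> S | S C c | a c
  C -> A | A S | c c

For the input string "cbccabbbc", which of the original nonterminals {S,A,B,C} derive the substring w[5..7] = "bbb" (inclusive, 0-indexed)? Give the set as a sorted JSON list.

Convert to CNF:
  S -> T0 A | T1 C | T1 T1 | T2 B
  A -> T0 T1 | b
  B -> S X3 | T0 A | T0 T2 | T1 C | T1 T1 | T2 B
  C -> A S | T0 T1 | T2 T2 | b
  T0 -> a
  T1 -> b
  T2 -> c
  X3 -> C T2

CYK table (by increasing span), restricted to cells inside w[5..7]:
  [5..5]={A,C,T1}  "b"  orig:{A,C}
  [6..6]={A,C,T1}  "b"  orig:{A,C}
  [7..7]={A,C,T1}  "b"  orig:{A,C}
  [5..6]={B,S}  "bb"
  [6..7]={B,S}  "bb"
  [5..7]={C}  "bbb"

Original NTs in T[5,7] deriving "bbb": ["C"]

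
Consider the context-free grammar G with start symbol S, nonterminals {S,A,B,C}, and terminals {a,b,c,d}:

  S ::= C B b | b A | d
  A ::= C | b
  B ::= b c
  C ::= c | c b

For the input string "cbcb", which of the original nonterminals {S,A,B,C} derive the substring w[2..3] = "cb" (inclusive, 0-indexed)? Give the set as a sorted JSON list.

CNF form of G:
  S -> C X2 | T1 A | d
  A -> T0 T1 | b | c
  B -> T1 T0
  C -> T0 T1 | c
  T0 -> c
  T1 -> b
  X2 -> B T1

CYK fill (cells [i..j] with 2 ≤ i ≤ j ≤ 3 only):
  cell(2,2) c: {A,C,T0}  orig:{A,C}
  cell(3,3) b: {A,T1}  orig:{A}
  cell(2,3) cb: {A,C}

Original NTs in T[2,3] deriving "cb": ["A", "C"]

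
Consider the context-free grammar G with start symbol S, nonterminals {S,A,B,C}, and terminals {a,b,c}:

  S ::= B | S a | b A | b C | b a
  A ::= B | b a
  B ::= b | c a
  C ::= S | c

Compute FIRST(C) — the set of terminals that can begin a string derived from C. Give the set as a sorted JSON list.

FIRST iteration:
iter 1:
  A via A→b a: +{b}
  B via B→b: +{b}
  B via B→c a: +{c}
  C via C→c: +{c}
  S via S→B: +{b,c}
  S: {b,c}  A: {b}  B: {b,c}  C: {c}
iter 2:
  A via A→B: +{c}
  C via C→S: +{b}
  S: {b,c}  A: {b,c}  B: {b,c}  C: {b,c}
iter 3: done
  S: {b,c}  A: {b,c}  B: {b,c}  C: {b,c}

FIRST(C) = ["b", "c"]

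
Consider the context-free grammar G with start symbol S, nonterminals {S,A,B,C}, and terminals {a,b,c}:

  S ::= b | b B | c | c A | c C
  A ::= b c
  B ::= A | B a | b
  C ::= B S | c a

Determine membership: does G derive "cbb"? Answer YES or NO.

CNF form of G:
  S -> T0 B | T1 A | T1 C | b | c
  A -> T0 T1
  B -> B T2 | T0 T1 | b
  C -> B S | T1 T2
  T0 -> b
  T1 -> c
  T2 -> a

CYK fill:
  T[0,0] 'c' = {S,T1}  orig:{S}
  T[1,1] 'b' = {B,S,T0}  orig:{B,S}
  T[2,2] 'b' = {B,S,T0}  orig:{B,S}
  T[0,1] 'cb' = ∅
  T[1,2] 'bb' = {C,S}
  T[0,2] 'cbb' = {S}

S ∈ T[0,2] ⇒ YES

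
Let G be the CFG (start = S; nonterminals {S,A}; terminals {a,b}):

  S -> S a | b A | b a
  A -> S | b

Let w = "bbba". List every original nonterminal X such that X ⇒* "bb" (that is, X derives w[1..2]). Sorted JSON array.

Convert to CNF:
  S -> S T0 | T1 A | T1 T0
  A -> S T0 | T1 A | T1 T0 | b
  T0 -> a
  T1 -> b

Fill CYK table bottom-up — only the sub-triangle for w[1..2]:
  cell(1,1) b: {A,T1}  orig:{A}
  cell(2,2) b: {A,T1}  orig:{A}
  cell(1,2) bb: {A,S}

Original NTs in T[1,2] deriving "bb": ["A", "S"]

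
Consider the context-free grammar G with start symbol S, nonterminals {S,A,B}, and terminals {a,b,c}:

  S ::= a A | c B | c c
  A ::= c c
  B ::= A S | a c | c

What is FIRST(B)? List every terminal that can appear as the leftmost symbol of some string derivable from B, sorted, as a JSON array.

FIRST iteration:
pass 1:
  A via A→c c: +{c}
  B via B→A S: +{c}
  B via B→a c: +{a}
  S via S→a A: +{a}
  S via S→c B: +{c}
  S: {a,c}  A: {c}  B: {a,c}
pass 2: (stable)
  S: {a,c}  A: {c}  B: {a,c}

FIRST(B) = ["a", "c"]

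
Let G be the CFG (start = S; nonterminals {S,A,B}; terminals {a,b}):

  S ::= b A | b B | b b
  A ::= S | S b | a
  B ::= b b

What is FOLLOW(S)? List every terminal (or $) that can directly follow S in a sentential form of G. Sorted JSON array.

FIRST iteration:
round 1:
  A via A→a: +{a}
  B via B→b b: +{b}
  S via S→b A: +{b}
  FIRST[S]={b}  FIRST[A]={a}  FIRST[B]={b}
round 2:
  A via A→S: +{b}
  FIRST[S]={b}  FIRST[A]={a,b}  FIRST[B]={b}
round 3: done
  FIRST[S]={b}  FIRST[A]={a,b}  FIRST[B]={b}

FOLLOW iteration:
initialize: $ ∈ FOLLOW(S)
iter 1:
  A→S b: FOLLOW(S) ⊇ FIRST(b) = {b}; new: +{b}
  S→b A: FOLLOW(A) ⊇ FOLLOW(S) ⊇ {$,b}; new: +{$,b}
  S→b B: FOLLOW(B) ⊇ FOLLOW(S) ⊇ {$,b}; new: +{$,b}
  FOLLOW[S]={$,b}  FOLLOW[A]={$,b}  FOLLOW[B]={$,b}
iter 2: done
  FOLLOW[S]={$,b}  FOLLOW[A]={$,b}  FOLLOW[B]={$,b}

FOLLOW(S) = ["$", "b"]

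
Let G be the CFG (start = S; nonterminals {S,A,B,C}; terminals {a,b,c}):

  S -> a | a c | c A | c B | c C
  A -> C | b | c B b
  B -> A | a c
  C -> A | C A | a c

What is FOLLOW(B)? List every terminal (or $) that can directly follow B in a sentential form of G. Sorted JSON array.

Compute FIRST by fixpoint:
iter 1:
  A via A→b: +{b}
  A via A→c B b: +{c}
  B via B→A: +{b,c}
  B via B→a c: +{a}
  C via C→A: +{b,c}
  C via C→a c: +{a}
  S via S→a: +{a}
  S via S→c A: +{c}
  S: {a,c}  A: {b,c}  B: {a,b,c}  C: {a,b,c}
iter 2:
  A via A→C: +{a}
  S: {a,c}  A: {a,b,c}  B: {a,b,c}  C: {a,b,c}
iter 3: done
  S: {a,c}  A: {a,b,c}  B: {a,b,c}  C: {a,b,c}

Compute FOLLOW by fixpoint:
seed FOLLOW(S) with $
pass 1:
  A→c B b: FOLLOW(B) ⊇ FIRST(b) = {b}; new: +{b}
  B→A: FOLLOW(A) ⊇ FOLLOW(B) ⊇ {b}; new: +{b}
  C→C A: FOLLOW(C) ⊇ FIRST(A) = {a,b,c}; new: +{a,b,c}
  C→C A: FOLLOW(A) ⊇ FOLLOW(C) ⊇ {a,b,c}; new: +{a,c}
  S→c A: FOLLOW(A) ⊇ FOLLOW(S) ⊇ {$}; new: +{$}
  S→c B: FOLLOW(B) ⊇ FOLLOW(S) ⊇ {$}; new: +{$}
  S→c C: FOLLOW(C) ⊇ FOLLOW(S) ⊇ {$}; new: +{$}
  FOLLOW(S)={$}  FOLLOW(A)={$,a,b,c}  FOLLOW(B)={$,b}  FOLLOW(C)={$,a,b,c}
pass 2: — fixpoint
  FOLLOW(S)={$}  FOLLOW(A)={$,a,b,c}  FOLLOW(B)={$,b}  FOLLOW(C)={$,a,b,c}

FOLLOW(B) = ["$", "b"]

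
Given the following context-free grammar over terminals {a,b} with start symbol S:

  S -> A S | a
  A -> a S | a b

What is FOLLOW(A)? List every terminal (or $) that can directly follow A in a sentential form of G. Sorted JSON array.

FIRST sets, iterate to fixpoint:
round 1:
  A via A→a S: +{a}
  S via S→A S: +{a}
  S: {a}  A: {a}
round 2: done
  S: {a}  A: {a}

FOLLOW sets:
initialize: $ ∈ FOLLOW(S)
pass 1:
  S→A S: FOLLOW(A) ⊇ FIRST(S) = {a}; new: +{a}
  S: {$}  A: {a}
pass 2:
  A→a S: FOLLOW(S) ⊇ FOLLOW(A) ⊇ {a}; new: +{a}
  S: {$,a}  A: {a}
pass 3: — fixpoint
  S: {$,a}  A: {a}

FOLLOW(A) = ["a"]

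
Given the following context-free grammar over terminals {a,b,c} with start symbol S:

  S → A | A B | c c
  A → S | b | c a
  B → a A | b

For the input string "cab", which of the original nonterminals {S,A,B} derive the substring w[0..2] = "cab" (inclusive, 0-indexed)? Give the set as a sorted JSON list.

CNF form of G:
  S -> A B | T0 T0 | T0 T1 | b
  A -> A B | T0 T0 | T0 T1 | b
  B -> T1 A | b
  T0 -> c
  T1 -> a

CYK table (by increasing span) — only the sub-triangle for w[0..2]:
  T[0,0] 'c' = {T0}  orig:{}
  T[1,1] 'a' = {T1}  orig:{}
  T[2,2] 'b' = {A,B,S}
  T[0,1] 'ca' = {A,S}
  T[1,2] 'ab' = {B}
  T[0,2] 'cab' = {A,S}

Original NTs in T[0,2] deriving "cab": ["A", "S"]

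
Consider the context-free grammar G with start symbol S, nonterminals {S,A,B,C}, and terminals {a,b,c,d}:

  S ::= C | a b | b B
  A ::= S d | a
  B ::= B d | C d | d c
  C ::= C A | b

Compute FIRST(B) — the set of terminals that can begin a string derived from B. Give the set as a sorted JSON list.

Compute FIRST by fixpoint:
[1]
  A via A→a: +{a}
  B via B→d c: +{d}
  C via C→b: +{b}
  S via S→C: +{b}
  S via S→a b: +{a}
  S: {a,b}  A: {a}  B: {d}  C: {b}
[2]
  A via A→S d: +{b}
  B via B→C d: +{b}
  S: {a,b}  A: {a,b}  B: {b,d}  C: {b}
[3] (stable)
  S: {a,b}  A: {a,b}  B: {b,d}  C: {b}

FIRST(B) = ["b", "d"]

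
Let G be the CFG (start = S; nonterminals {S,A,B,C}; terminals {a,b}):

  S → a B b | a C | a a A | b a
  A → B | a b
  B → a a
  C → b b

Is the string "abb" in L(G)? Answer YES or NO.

CNF form of G:
  S -> T0 C | T0 X2 | T0 X3 | T1 T0
  A -> T0 T0 | T0 T1
  B -> T0 T0
  C -> T1 T1
  T0 -> a
  T1 -> b
  X2 -> B T1
  X3 -> T0 A

CYK table (by increasing span):
  T[0,0] 'a' = {T0}  orig:{}
  T[1,1] 'b' = {T1}  orig:{}
  T[2,2] 'b' = {T1}  orig:{}
  T[0,1] 'ab' = {A}
  T[1,2] 'bb' = {C}
  T[0,2] 'abb' = {S}

S ∈ T[0,2] ⇒ YES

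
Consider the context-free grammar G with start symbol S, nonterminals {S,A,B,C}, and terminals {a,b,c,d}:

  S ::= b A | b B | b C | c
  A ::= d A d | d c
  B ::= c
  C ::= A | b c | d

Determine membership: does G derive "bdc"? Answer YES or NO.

Convert to CNF:
  S -> T2 A | T2 B | T2 C | c
  A -> T0 T1 | T0 X3
  B -> c
  C -> T0 T1 | T0 X4 | T2 T1 | d
  T0 -> d
  T1 -> c
  T2 -> b
  X3 -> A T0
  X4 -> A T0

CYK table (by increasing span):
  T[0,0] 'b' = {T2}  orig:{}
  T[1,1] 'd' = {C,T0}  orig:{C}
  T[2,2] 'c' = {B,S,T1}  orig:{B,S}
  T[0,1] 'bd' = {S}
  T[1,2] 'dc' = {A,C}
  T[0,2] 'bdc' = {S}

S ∈ T[0,2] ⇒ YES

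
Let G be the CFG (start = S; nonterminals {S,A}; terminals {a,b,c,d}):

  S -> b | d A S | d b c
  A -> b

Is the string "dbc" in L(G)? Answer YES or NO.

Convert to CNF:
  S -> T0 X3 | T0 X4 | b
  A -> b
  T0 -> d
  T1 -> b
  T2 -> c
  X3 -> A S
  X4 -> T1 T2

Fill CYK table bottom-up:
  cell(0,0) d: {T0}  orig:{}
  cell(1,1) b: {A,S,T1}  orig:{A,S}
  cell(2,2) c: {T2}  orig:{}
  cell(0,1) db: ∅
  cell(1,2) bc: {X4}  orig:{}
  cell(0,2) dbc: {S}

S ∈ T[0,2] ⇒ YES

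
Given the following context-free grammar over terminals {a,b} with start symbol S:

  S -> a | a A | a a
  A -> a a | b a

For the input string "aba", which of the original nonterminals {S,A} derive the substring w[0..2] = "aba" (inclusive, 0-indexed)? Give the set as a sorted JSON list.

CNF form of G:
  S -> T0 A | T0 T0 | a
  A -> T0 T0 | T1 T0
  T0 -> a
  T1 -> b

CYK fill — only the sub-triangle for w[0..2]:
  [0..0]={S,T0}  "a"  orig:{S}
  [1..1]={T1}  "b"  orig:{}
  [2..2]={S,T0}  "a"  orig:{S}
  [0..1]=∅  "ab"
  [1..2]={A}  "ba"
  [0..2]={S}  "aba"

Original NTs in T[0,2] deriving "aba": ["S"]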